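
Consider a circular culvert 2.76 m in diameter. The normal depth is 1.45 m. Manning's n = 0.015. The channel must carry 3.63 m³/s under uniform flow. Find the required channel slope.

S = 0.00046

For a circular section of diameter D = 2.76 m at depth y = 1.45 m, the central angle is θ = 2 arccos(1 − 2y/D) = 3.243 rad. Then A = (D²/8)(θ − sin θ) = 3.185 m² and P = Dθ/2 = 4.475 m.
Hydraulic radius R = A/P = 3.185/4.475 = 0.7116 m.
From Manning's equation, S = [nQ / (1 A R^(2/3))]² = [0.015 × 3.63 / (1 × 3.185 × 0.7116^(2/3))]² = 0.00046.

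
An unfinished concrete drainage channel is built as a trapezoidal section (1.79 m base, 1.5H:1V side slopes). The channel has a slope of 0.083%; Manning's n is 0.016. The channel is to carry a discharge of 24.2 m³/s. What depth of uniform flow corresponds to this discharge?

y_n = 2.29 m

Manning's equation rearranged: A R^(2/3) = nQ / (1·√S) = 0.016 × 24.2 / (√0.00083) = 13.44.
At y = 2.64 m: A R^(2/3) = 18.47 — too large.
At y = 2.02 m: A R^(2/3) = 10.21 — too small.
At y = 2.29 m: A R^(2/3) = 13.44 — matches.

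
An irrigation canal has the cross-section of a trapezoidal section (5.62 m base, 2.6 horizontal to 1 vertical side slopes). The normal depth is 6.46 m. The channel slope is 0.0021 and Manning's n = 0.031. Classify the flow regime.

With bottom width b = 5.62 m and side slope z = 2.6: A = (b + zy)y = (5.62 + 2.6×6.46)×6.46 = 144.8 m²; P = b + 2y√(1+z²) = 5.62 + 2×6.46×2.786 = 41.61 m.
Hydraulic radius R = A/P = 144.8/41.61 = 3.48 m.
V = (1/n) R^(2/3) √S = (1/0.031) × 3.48^(2/3) × √0.0021 = 3.395 m/s. Hydraulic depth D_h = A/T = 144.8/39.21 = 3.693 m.
Froude number Fr = V/√(g·D_h) = 3.395/√(9.81×3.693) = 0.564, which is less than 1, so the flow is subcritical.

subcritical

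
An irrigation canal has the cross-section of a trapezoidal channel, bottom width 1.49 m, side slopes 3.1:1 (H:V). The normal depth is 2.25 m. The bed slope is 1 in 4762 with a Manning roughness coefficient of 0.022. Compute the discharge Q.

Q = 14 m³/s

With bottom width b = 1.49 m and side slope z = 3.1: A = (b + zy)y = (1.49 + 3.1×2.25)×2.25 = 19.05 m²; P = b + 2y√(1+z²) = 1.49 + 2×2.25×3.257 = 16.15 m.
Hydraulic radius R = A/P = 19.05/16.15 = 1.179 m.
Manning's equation: Q = (1/n) A R^(2/3) S^(1/2) = (1/0.022) × 19.05 × 1.179^(2/3) × 0.00021^(1/2) = 14 m³/s.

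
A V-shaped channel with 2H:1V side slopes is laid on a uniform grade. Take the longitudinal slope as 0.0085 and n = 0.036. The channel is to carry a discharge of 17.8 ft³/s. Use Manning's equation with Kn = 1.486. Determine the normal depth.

Manning's equation rearranged: A R^(2/3) = nQ / (1.486·√S) = 0.036 × 17.8 / (1.486 × √0.0085) = 4.677.
Try y = 2.11 ft: A R^(2/3) = 8.566 — over.
Try y = 1.24 ft: A R^(2/3) = 2.076 — short.
Try y = 1.68 ft: A R^(2/3) = 4.665 — ≈ 4.677.

y_n = 1.68 ft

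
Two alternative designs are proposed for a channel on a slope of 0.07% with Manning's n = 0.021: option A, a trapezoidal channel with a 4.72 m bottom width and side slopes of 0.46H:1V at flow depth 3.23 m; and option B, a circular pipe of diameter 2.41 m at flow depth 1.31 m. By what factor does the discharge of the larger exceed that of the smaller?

15.2

Channel A: With bottom width b = 4.72 m and side slope z = 0.46: A = (b + zy)y = (4.72 + 0.46×3.23)×3.23 = 20.04 m²; P = b + 2y√(1+z²) = 4.72 + 2×3.23×1.101 = 11.83 m. Hydraulic radius R = A/P = 20.04/11.83 = 1.694 m. Q_A = (1/0.021)·20.04·1.694^(2/3)·√0.0007 = 35.89 m³/s.
Channel B: For a circular section of diameter D = 2.41 m at depth y = 1.31 m, the central angle is θ = 2 arccos(1 − 2y/D) = 3.316 rad. Then A = (D²/8)(θ − sin θ) = 2.534 m² and P = Dθ/2 = 3.996 m. Hydraulic radius R = A/P = 2.534/3.996 = 0.634 m. Q_B = (1/0.021)·2.534·0.634^(2/3)·√0.0007 = 2.356 m³/s.
The larger discharge is 35.89 m³/s and the smaller is 2.356 m³/s; the ratio is 15.2.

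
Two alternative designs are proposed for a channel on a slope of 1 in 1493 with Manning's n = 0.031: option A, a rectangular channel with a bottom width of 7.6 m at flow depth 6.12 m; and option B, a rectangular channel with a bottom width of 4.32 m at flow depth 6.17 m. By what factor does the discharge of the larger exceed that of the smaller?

Channel A: Flow area A = b·y = 7.6 × 6.12 = 46.51 m². Wetted perimeter P = b + 2y = 7.6 + 2×6.12 = 19.84 m. Hydraulic radius R = A/P = 46.51/19.84 = 2.344 m. Q_A = (1/0.031)·46.51·2.344^(2/3)·√0.0006698 = 68.53 m³/s.
Channel B: Flow area A = b·y = 4.32 × 6.17 = 26.65 m². Wetted perimeter P = b + 2y = 4.32 + 2×6.17 = 16.66 m. Hydraulic radius R = A/P = 26.65/16.66 = 1.6 m. Q_B = (1/0.031)·26.65·1.6^(2/3)·√0.0006698 = 30.44 m³/s.
The larger discharge is 68.53 m³/s and the smaller is 30.44 m³/s; the ratio is 2.25.

2.25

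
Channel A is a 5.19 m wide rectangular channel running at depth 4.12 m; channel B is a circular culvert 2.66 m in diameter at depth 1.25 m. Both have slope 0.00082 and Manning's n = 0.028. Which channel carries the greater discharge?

channel A

Channel A: Flow area A = b·y = 5.19 × 4.12 = 21.38 m². Wetted perimeter P = b + 2y = 5.19 + 2×4.12 = 13.43 m. Hydraulic radius R = A/P = 21.38/13.43 = 1.592 m. Q_A = (1/0.028)·21.38·1.592^(2/3)·√0.00082 = 29.82 m³/s.
Channel B: For a circular section of diameter D = 2.66 m at depth y = 1.25 m, the central angle is θ = 2 arccos(1 − 2y/D) = 3.021 rad. Then A = (D²/8)(θ − sin θ) = 2.566 m² and P = Dθ/2 = 4.018 m. Hydraulic radius R = A/P = 2.566/4.018 = 0.6386 m. Q_B = (1/0.028)·2.566·0.6386^(2/3)·√0.00082 = 1.946 m³/s.
Q_A = 29.82 m³/s vs Q_B = 1.946 m³/s, so channel A carries more.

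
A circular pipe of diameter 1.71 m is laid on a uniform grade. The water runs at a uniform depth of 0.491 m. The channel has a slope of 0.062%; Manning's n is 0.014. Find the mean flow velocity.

For a circular section of diameter D = 1.71 m at depth y = 0.491 m, the central angle is θ = 2 arccos(1 − 2y/D) = 2.262 rad. Then A = (D²/8)(θ − sin θ) = 0.5452 m² and P = Dθ/2 = 1.934 m.
Hydraulic radius R = A/P = 0.5452/1.934 = 0.2819 m.
From Manning's equation, V = (1/n) R^(2/3) S^(1/2) = (1/0.014) × 0.2819^(2/3) × 0.00062^(1/2) = 0.765 m/s.

V = 0.765 m/s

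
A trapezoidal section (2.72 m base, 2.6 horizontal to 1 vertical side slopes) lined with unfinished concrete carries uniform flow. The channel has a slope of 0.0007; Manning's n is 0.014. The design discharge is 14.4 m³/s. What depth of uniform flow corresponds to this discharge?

Manning's equation rearranged: A R^(2/3) = nQ / (1·√S) = 0.014 × 14.4 / (√0.0007) = 7.62.
Try y = 1.19 m: A R^(2/3) = 5.66 — low.
Try y = 1.37 m: A R^(2/3) = 7.609 — close enough.

y_n = 1.37 m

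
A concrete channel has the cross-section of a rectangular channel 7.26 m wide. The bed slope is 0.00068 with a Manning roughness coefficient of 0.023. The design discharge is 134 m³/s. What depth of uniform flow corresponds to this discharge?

Manning's equation rearranged: A R^(2/3) = nQ / (1·√S) = 0.023 × 134 / (√0.00068) = 118.2.
Try y = 10.4 m: A R^(2/3) = 146.1 — over.
Try y = 6.08 m: A R^(2/3) = 76.31 — short.
Try y = 8.7 m: A R^(2/3) = 118.2 — ≈ 118.2.

y_n = 8.7 m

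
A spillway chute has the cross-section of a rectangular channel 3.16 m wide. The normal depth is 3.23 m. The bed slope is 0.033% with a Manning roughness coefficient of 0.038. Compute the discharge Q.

Flow area A = b·y = 3.16 × 3.23 = 10.21 m². Wetted perimeter P = b + 2y = 3.16 + 2×3.23 = 9.62 m.
Hydraulic radius R = A/P = 10.21/9.62 = 1.061 m.
Manning's equation: Q = (1/n) A R^(2/3) S^(1/2) = (1/0.038) × 10.21 × 1.061^(2/3) × 0.00033^(1/2) = 5.08 m³/s.

Q = 5.08 m³/s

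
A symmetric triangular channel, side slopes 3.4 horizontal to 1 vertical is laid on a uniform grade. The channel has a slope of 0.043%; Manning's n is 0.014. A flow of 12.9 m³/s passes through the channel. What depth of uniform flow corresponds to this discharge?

Manning's equation rearranged: A R^(2/3) = nQ / (1·√S) = 0.014 × 12.9 / (√0.00043) = 8.709.
Try y = 1.26 m: A R^(2/3) = 3.859 — too small.
Try y = 2 m: A R^(2/3) = 13.23 — too large.
Try y = 1.71 m: A R^(2/3) = 8.712 — ≈ 8.709.

y_n = 1.71 m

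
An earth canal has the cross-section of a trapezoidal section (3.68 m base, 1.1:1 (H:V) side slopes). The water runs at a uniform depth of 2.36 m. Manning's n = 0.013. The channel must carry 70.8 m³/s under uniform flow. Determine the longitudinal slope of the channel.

With bottom width b = 3.68 m and side slope z = 1.1: A = (b + zy)y = (3.68 + 1.1×2.36)×2.36 = 14.81 m²; P = b + 2y√(1+z²) = 3.68 + 2×2.36×1.487 = 10.7 m.
Hydraulic radius R = A/P = 14.81/10.7 = 1.385 m.
From Manning's equation, S = [nQ / (1 A R^(2/3))]² = [0.013 × 70.8 / (1 × 14.81 × 1.385^(2/3))]² = 0.0025.

S = 0.0025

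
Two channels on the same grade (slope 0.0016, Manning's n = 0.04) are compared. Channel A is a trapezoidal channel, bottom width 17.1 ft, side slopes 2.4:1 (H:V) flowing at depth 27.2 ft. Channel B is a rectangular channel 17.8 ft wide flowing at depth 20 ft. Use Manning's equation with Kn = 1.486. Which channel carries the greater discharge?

channel A

Channel A: With bottom width b = 17.1 ft and side slope z = 2.4: A = (b + zy)y = (17.1 + 2.4×27.2)×27.2 = 2241 ft²; P = b + 2y√(1+z²) = 17.1 + 2×27.2×2.6 = 158.5 ft. Hydraulic radius R = A/P = 2241/158.5 = 14.13 ft. Q_A = (1.486/0.04)·2241·14.13^(2/3)·√0.0016 = 19460 ft³/s.
Channel B: Flow area A = b·y = 17.8 × 20 = 356 ft². Wetted perimeter P = b + 2y = 17.8 + 2×20 = 57.8 ft. Hydraulic radius R = A/P = 356/57.8 = 6.159 ft. Q_B = (1.486/0.04)·356·6.159^(2/3)·√0.0016 = 1778 ft³/s.
Q_A = 19460 ft³/s vs Q_B = 1778 ft³/s, so channel A carries more.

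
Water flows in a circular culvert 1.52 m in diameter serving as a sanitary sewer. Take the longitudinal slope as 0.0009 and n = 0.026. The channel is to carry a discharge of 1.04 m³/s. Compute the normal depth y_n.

Manning's equation rearranged: A R^(2/3) = nQ / (1·√S) = 0.026 × 1.04 / (√0.0009) = 0.9013.
Trying y = 0.864 m: A R^(2/3) = 0.5879 — short.
Trying y = 1.38 m: A R^(2/3) = 1.018 — over.
Trying y = 1.18 m: A R^(2/3) = 0.9022 — ≈ 0.9013.

y_n = 1.18 m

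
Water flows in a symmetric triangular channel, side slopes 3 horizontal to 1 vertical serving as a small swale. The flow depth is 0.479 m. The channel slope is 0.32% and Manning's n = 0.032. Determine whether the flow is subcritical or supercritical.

subcritical

For a triangular section with side slope z = 3: A = zy² = 3×0.479² = 0.6883 m²; P = 2y√(1+z²) = 2×0.479×3.162 = 3.029 m.
Hydraulic radius R = A/P = 0.6883/3.029 = 0.2272 m.
V = (1/n) R^(2/3) √S = (1/0.032) × 0.2272^(2/3) × √0.0032 = 0.6582 m/s. Hydraulic depth D_h = A/T = 0.6883/2.874 = 0.2395 m.
Froude number Fr = V/√(g·D_h) = 0.6582/√(9.81×0.2395) = 0.429, which is less than 1, so the flow is subcritical.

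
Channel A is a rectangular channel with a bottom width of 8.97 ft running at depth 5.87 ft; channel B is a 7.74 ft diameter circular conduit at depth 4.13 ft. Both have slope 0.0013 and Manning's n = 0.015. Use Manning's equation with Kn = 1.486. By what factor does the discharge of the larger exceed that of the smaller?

2.41

Channel A: Flow area A = b·y = 8.97 × 5.87 = 52.65 ft². Wetted perimeter P = b + 2y = 8.97 + 2×5.87 = 20.71 ft. Hydraulic radius R = A/P = 52.65/20.71 = 2.542 ft. Q_A = (1.486/0.015)·52.65·2.542^(2/3)·√0.0013 = 350.3 ft³/s.
Channel B: For a circular section of diameter D = 7.74 ft at depth y = 4.13 ft, the central angle is θ = 2 arccos(1 − 2y/D) = 3.276 rad. Then A = (D²/8)(θ − sin θ) = 25.54 ft² and P = Dθ/2 = 12.68 ft. Hydraulic radius R = A/P = 25.54/12.68 = 2.014 ft. Q_B = (1.486/0.015)·25.54·2.014^(2/3)·√0.0013 = 145.5 ft³/s.
The larger discharge is 350.3 ft³/s and the smaller is 145.5 ft³/s; the ratio is 2.41.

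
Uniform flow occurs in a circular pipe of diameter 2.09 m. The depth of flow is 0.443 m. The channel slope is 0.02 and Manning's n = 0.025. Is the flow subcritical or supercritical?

supercritical

For a circular section of diameter D = 2.09 m at depth y = 0.443 m, the central angle is θ = 2 arccos(1 − 2y/D) = 1.914 rad. Then A = (D²/8)(θ − sin θ) = 0.5307 m² and P = Dθ/2 = 2 m.
Hydraulic radius R = A/P = 0.5307/2 = 0.2654 m.
V = (1/n) R^(2/3) √S = (1/0.025) × 0.2654^(2/3) × √0.02 = 2.336 m/s. Hydraulic depth D_h = A/T = 0.5307/1.708 = 0.3107 m.
Froude number Fr = V/√(g·D_h) = 2.336/√(9.81×0.3107) = 1.34, which is greater than 1, so the flow is supercritical.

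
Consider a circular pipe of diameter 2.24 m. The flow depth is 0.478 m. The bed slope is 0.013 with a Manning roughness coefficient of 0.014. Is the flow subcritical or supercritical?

supercritical

For a circular section of diameter D = 2.24 m at depth y = 0.478 m, the central angle is θ = 2 arccos(1 − 2y/D) = 1.921 rad. Then A = (D²/8)(θ − sin θ) = 0.6155 m² and P = Dθ/2 = 2.151 m.
Hydraulic radius R = A/P = 0.6155/2.151 = 0.2861 m.
V = (1/n) R^(2/3) √S = (1/0.014) × 0.2861^(2/3) × √0.013 = 3.536 m/s. Hydraulic depth D_h = A/T = 0.6155/1.835 = 0.3353 m.
Froude number Fr = V/√(g·D_h) = 3.536/√(9.81×0.3353) = 1.95, which is greater than 1, so the flow is supercritical.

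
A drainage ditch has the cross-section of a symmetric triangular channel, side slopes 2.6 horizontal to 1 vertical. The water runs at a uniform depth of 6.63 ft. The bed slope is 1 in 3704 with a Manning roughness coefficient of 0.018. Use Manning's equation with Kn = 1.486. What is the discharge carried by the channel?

Q = 329 ft³/s

For a triangular section with side slope z = 2.6: A = zy² = 2.6×6.63² = 114.3 ft²; P = 2y√(1+z²) = 2×6.63×2.786 = 36.94 ft.
Hydraulic radius R = A/P = 114.3/36.94 = 3.094 ft.
Manning's equation: Q = (1.486/n) A R^(2/3) S^(1/2) = (1.486/0.018) × 114.3 × 3.094^(2/3) × 0.00027^(1/2) = 329 ft³/s.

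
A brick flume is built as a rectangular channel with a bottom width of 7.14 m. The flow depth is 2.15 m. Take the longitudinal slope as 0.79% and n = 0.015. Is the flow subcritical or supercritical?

Flow area A = b·y = 7.14 × 2.15 = 15.35 m². Wetted perimeter P = b + 2y = 7.14 + 2×2.15 = 11.44 m.
Hydraulic radius R = A/P = 15.35/11.44 = 1.342 m.
V = (1/n) R^(2/3) √S = (1/0.015) × 1.342^(2/3) × √0.0079 = 7.209 m/s. Hydraulic depth D_h = A/T = 15.35/7.14 = 2.15 m.
Froude number Fr = V/√(g·D_h) = 7.209/√(9.81×2.15) = 1.57, which is greater than 1, so the flow is supercritical.

supercritical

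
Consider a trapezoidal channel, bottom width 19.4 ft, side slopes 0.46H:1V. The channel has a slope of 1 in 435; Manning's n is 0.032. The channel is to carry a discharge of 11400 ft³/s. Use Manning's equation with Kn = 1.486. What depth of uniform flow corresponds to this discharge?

y_n = 30 ft

Manning's equation rearranged: A R^(2/3) = nQ / (1.486·√S) = 0.032 × 11400 / (1.486 × √0.002299) = 5120.
At y = 23.8 ft: A R^(2/3) = 3366 — short.
At y = 30 ft: A R^(2/3) = 5121 — ≈ 5120.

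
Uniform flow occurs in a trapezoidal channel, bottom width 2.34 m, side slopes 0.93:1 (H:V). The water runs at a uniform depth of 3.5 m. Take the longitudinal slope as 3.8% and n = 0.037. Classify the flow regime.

supercritical

With bottom width b = 2.34 m and side slope z = 0.93: A = (b + zy)y = (2.34 + 0.93×3.5)×3.5 = 19.58 m²; P = b + 2y√(1+z²) = 2.34 + 2×3.5×1.366 = 11.9 m.
Hydraulic radius R = A/P = 19.58/11.9 = 1.646 m.
V = (1/n) R^(2/3) √S = (1/0.037) × 1.646^(2/3) × √0.038 = 7.344 m/s. Hydraulic depth D_h = A/T = 19.58/8.85 = 2.213 m.
Froude number Fr = V/√(g·D_h) = 7.344/√(9.81×2.213) = 1.58, which is greater than 1, so the flow is supercritical.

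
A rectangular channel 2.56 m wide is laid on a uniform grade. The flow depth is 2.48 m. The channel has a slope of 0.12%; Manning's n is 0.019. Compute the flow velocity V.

V = 1.63 m/s

Flow area A = b·y = 2.56 × 2.48 = 6.349 m². Wetted perimeter P = b + 2y = 2.56 + 2×2.48 = 7.52 m.
Hydraulic radius R = A/P = 6.349/7.52 = 0.8443 m.
From Manning's equation, V = (1/n) R^(2/3) S^(1/2) = (1/0.019) × 0.8443^(2/3) × 0.0012^(1/2) = 1.63 m/s.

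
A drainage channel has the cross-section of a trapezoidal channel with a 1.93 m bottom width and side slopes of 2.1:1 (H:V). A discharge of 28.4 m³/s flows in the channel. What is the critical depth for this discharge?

y_c = 1.66 m

At critical depth, Q² T / (g A³) = 1, i.e. A³/T = Q²/g = 28.4²/9.81 = 82.22.
Try y = 1.23 m: A³/T = 24.1 — too small.
Try y = 1.98 m: A³/T = 170.9 — too large.
Try y = 1.66 m: A³/T = 81.63 — close enough.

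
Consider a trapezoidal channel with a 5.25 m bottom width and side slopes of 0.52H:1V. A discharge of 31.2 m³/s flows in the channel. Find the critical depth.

y_c = 1.46 m

At critical depth, Q² T / (g A³) = 1, i.e. A³/T = Q²/g = 31.2²/9.81 = 99.23.
Try y = 1.11 m: A³/T = 42.25 — too small.
Try y = 1.8 m: A³/T = 193.8 — too large.
Try y = 1.46 m: A³/T = 99.78 — close enough.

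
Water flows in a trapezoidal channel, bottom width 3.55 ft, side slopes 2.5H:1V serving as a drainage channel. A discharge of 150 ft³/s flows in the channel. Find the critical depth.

y_c = 2.34 ft

At critical depth, Q² T / (g A³) = 1, i.e. A³/T = Q²/g = 150²/32.2 = 698.8.
Try y = 2.86 ft: A³/T = 1606 — over.
Try y = 1.98 ft: A³/T = 354.4 — short.
Try y = 2.34 ft: A³/T = 697.8 — matches.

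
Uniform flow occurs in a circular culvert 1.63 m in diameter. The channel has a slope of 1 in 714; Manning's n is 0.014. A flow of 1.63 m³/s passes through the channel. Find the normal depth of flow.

y_n = 0.845 m

Manning's equation rearranged: A R^(2/3) = nQ / (1·√S) = 0.014 × 1.63 / (√0.001401) = 0.6098.
Trying y = 0.618 m: A R^(2/3) = 0.3502 — low.
Trying y = 1.01 m: A R^(2/3) = 0.809 — high.
Trying y = 0.845 m: A R^(2/3) = 0.6095 — matches.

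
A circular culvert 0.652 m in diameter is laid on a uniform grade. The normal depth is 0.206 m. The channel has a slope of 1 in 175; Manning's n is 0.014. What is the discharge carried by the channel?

For a circular section of diameter D = 0.652 m at depth y = 0.206 m, the central angle is θ = 2 arccos(1 − 2y/D) = 2.388 rad. Then A = (D²/8)(θ − sin θ) = 0.0905 m² and P = Dθ/2 = 0.7784 m.
Hydraulic radius R = A/P = 0.0905/0.7784 = 0.1163 m.
Manning's equation: Q = (1/n) A R^(2/3) S^(1/2) = (1/0.014) × 0.0905 × 0.1163^(2/3) × 0.005714^(1/2) = 0.116 m³/s.

Q = 0.116 m³/s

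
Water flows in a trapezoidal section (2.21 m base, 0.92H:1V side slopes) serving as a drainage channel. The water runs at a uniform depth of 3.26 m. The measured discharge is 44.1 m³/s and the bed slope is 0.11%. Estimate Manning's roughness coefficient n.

n = 0.017

With bottom width b = 2.21 m and side slope z = 0.92: A = (b + zy)y = (2.21 + 0.92×3.26)×3.26 = 16.98 m²; P = b + 2y√(1+z²) = 2.21 + 2×3.26×1.359 = 11.07 m.
Hydraulic radius R = A/P = 16.98/11.07 = 1.534 m.
Rearranging Manning's equation: n = (1/Q) A R^(2/3) S^(1/2) = (1/44.1) × 16.98 × 1.534^(2/3) × √0.0011 = 0.017.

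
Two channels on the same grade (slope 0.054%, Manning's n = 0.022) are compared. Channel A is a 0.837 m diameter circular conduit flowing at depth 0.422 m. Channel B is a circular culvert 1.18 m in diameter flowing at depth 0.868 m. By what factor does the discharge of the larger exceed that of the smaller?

Channel A: For a circular section of diameter D = 0.837 m at depth y = 0.422 m, the central angle is θ = 2 arccos(1 − 2y/D) = 3.158 rad. Then A = (D²/8)(θ − sin θ) = 0.278 m² and P = Dθ/2 = 1.322 m. Hydraulic radius R = A/P = 0.278/1.322 = 0.2104 m. Q_A = (1/0.022)·0.278·0.2104^(2/3)·√0.00054 = 0.1039 m³/s.
Channel B: For a circular section of diameter D = 1.18 m at depth y = 0.868 m, the central angle is θ = 2 arccos(1 − 2y/D) = 4.123 rad. Then A = (D²/8)(θ − sin θ) = 0.8623 m² and P = Dθ/2 = 2.432 m. Hydraulic radius R = A/P = 0.8623/2.432 = 0.3545 m. Q_B = (1/0.022)·0.8623·0.3545^(2/3)·√0.00054 = 0.4562 m³/s.
The larger discharge is 0.4562 m³/s and the smaller is 0.1039 m³/s; the ratio is 4.39.

4.39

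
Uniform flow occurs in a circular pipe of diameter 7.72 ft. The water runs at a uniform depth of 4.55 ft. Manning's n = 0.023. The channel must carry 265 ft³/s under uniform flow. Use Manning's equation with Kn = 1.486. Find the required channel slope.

S = 0.00748

For a circular section of diameter D = 7.72 ft at depth y = 4.55 ft, the central angle is θ = 2 arccos(1 − 2y/D) = 3.501 rad. Then A = (D²/8)(θ − sin θ) = 28.7 ft² and P = Dθ/2 = 13.51 ft.
Hydraulic radius R = A/P = 28.7/13.51 = 2.124 ft.
From Manning's equation, S = [nQ / (1.486 A R^(2/3))]² = [0.023 × 265 / (1.486 × 28.7 × 2.124^(2/3))]² = 0.00748.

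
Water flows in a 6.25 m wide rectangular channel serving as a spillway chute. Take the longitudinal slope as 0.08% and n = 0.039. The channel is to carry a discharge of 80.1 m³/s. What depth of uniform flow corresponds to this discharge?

y_n = 9.92 m

Manning's equation rearranged: A R^(2/3) = nQ / (1·√S) = 0.039 × 80.1 / (√0.0008) = 110.4.
Trying y = 12.3 m: A R^(2/3) = 141.3 — high.
Trying y = 7.83 m: A R^(2/3) = 83.62 — low.
Trying y = 9.92 m: A R^(2/3) = 110.4 — matches.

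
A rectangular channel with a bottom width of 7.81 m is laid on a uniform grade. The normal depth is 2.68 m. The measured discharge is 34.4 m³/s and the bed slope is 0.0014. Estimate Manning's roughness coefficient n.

n = 0.031

Flow area A = b·y = 7.81 × 2.68 = 20.93 m². Wetted perimeter P = b + 2y = 7.81 + 2×2.68 = 13.17 m.
Hydraulic radius R = A/P = 20.93/13.17 = 1.589 m.
Rearranging Manning's equation: n = (1/Q) A R^(2/3) S^(1/2) = (1/34.4) × 20.93 × 1.589^(2/3) × √0.0014 = 0.031.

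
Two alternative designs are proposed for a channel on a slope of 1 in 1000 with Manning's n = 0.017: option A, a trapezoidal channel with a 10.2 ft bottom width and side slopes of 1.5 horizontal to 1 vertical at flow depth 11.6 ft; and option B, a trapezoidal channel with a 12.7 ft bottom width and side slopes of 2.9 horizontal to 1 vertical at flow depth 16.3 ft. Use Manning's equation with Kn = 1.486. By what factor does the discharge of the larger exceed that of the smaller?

Channel A: With bottom width b = 10.2 ft and side slope z = 1.5: A = (b + zy)y = (10.2 + 1.5×11.6)×11.6 = 320.2 ft²; P = b + 2y√(1+z²) = 10.2 + 2×11.6×1.803 = 52.02 ft. Hydraulic radius R = A/P = 320.2/52.02 = 6.154 ft. Q_A = (1.486/0.017)·320.2·6.154^(2/3)·√0.001 = 2972 ft³/s.
Channel B: With bottom width b = 12.7 ft and side slope z = 2.9: A = (b + zy)y = (12.7 + 2.9×16.3)×16.3 = 977.5 ft²; P = b + 2y√(1+z²) = 12.7 + 2×16.3×3.068 = 112.7 ft. Hydraulic radius R = A/P = 977.5/112.7 = 8.673 ft. Q_B = (1.486/0.017)·977.5·8.673^(2/3)·√0.001 = 11410 ft³/s.
The larger discharge is 11410 ft³/s and the smaller is 2972 ft³/s; the ratio is 3.84.

3.84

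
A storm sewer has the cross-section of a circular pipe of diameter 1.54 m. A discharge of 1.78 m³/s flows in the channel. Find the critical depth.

y_c = 0.678 m

At critical depth, Q² T / (g A³) = 1, i.e. A³/T = Q²/g = 1.78²/9.81 = 0.323.
At y = 0.781 m: A³/T = 0.5537 — over.
At y = 0.678 m: A³/T = 0.3224 — matches.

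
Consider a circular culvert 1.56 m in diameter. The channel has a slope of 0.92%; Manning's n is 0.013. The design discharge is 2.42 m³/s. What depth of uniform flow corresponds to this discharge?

Manning's equation rearranged: A R^(2/3) = nQ / (1·√S) = 0.013 × 2.42 / (√0.0092) = 0.328.
Try y = 0.748 m: A R^(2/3) = 0.4748 — over.
Try y = 0.5 m: A R^(2/3) = 0.2269 — short.
Try y = 0.608 m: A R^(2/3) = 0.3278 — close enough.

y_n = 0.608 m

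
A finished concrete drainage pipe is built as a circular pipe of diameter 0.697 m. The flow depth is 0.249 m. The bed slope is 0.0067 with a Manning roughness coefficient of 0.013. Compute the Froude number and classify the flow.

For a circular section of diameter D = 0.697 m at depth y = 0.249 m, the central angle is θ = 2 arccos(1 − 2y/D) = 2.563 rad. Then A = (D²/8)(θ − sin θ) = 0.1224 m² and P = Dθ/2 = 0.893 m.
Hydraulic radius R = A/P = 0.1224/0.893 = 0.137 m.
V = (1/n) R^(2/3) √S = (1/0.013) × 0.137^(2/3) × √0.0067 = 1.674 m/s. Hydraulic depth D_h = A/T = 0.1224/0.668 = 0.1832 m.
Froude number Fr = V/√(g·D_h) = 1.674/√(9.81×0.1832) = 1.25, which is greater than 1, so the flow is supercritical.

supercritical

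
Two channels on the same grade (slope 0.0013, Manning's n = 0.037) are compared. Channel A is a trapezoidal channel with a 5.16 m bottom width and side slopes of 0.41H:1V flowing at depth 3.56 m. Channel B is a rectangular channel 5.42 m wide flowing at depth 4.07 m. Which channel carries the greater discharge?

Channel A: With bottom width b = 5.16 m and side slope z = 0.41: A = (b + zy)y = (5.16 + 0.41×3.56)×3.56 = 23.57 m²; P = b + 2y√(1+z²) = 5.16 + 2×3.56×1.081 = 12.86 m. Hydraulic radius R = A/P = 23.57/12.86 = 1.833 m. Q_A = (1/0.037)·23.57·1.833^(2/3)·√0.0013 = 34.4 m³/s.
Channel B: Flow area A = b·y = 5.42 × 4.07 = 22.06 m². Wetted perimeter P = b + 2y = 5.42 + 2×4.07 = 13.56 m. Hydraulic radius R = A/P = 22.06/13.56 = 1.627 m. Q_B = (1/0.037)·22.06·1.627^(2/3)·√0.0013 = 29.73 m³/s.
Q_A = 34.4 m³/s vs Q_B = 29.73 m³/s, so channel A carries more.

channel A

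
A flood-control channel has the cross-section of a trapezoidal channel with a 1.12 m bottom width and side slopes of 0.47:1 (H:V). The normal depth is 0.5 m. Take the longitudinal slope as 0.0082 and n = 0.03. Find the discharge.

With bottom width b = 1.12 m and side slope z = 0.47: A = (b + zy)y = (1.12 + 0.47×0.5)×0.5 = 0.6775 m²; P = b + 2y√(1+z²) = 1.12 + 2×0.5×1.105 = 2.225 m.
Hydraulic radius R = A/P = 0.6775/2.225 = 0.3045 m.
Manning's equation: Q = (1/n) A R^(2/3) S^(1/2) = (1/0.03) × 0.6775 × 0.3045^(2/3) × 0.0082^(1/2) = 0.926 m³/s.

Q = 0.926 m³/s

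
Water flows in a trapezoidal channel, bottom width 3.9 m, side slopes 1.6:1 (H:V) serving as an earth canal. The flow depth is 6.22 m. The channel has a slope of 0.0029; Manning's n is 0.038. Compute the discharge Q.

Q = 262 m³/s

With bottom width b = 3.9 m and side slope z = 1.6: A = (b + zy)y = (3.9 + 1.6×6.22)×6.22 = 86.16 m²; P = b + 2y√(1+z²) = 3.9 + 2×6.22×1.887 = 27.37 m.
Hydraulic radius R = A/P = 86.16/27.37 = 3.148 m.
Manning's equation: Q = (1/n) A R^(2/3) S^(1/2) = (1/0.038) × 86.16 × 3.148^(2/3) × 0.0029^(1/2) = 262 m³/s.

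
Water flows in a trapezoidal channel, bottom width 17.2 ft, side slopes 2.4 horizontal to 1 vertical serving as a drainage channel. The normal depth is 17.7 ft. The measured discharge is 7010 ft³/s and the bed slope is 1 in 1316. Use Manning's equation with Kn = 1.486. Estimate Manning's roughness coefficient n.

n = 0.028

With bottom width b = 17.2 ft and side slope z = 2.4: A = (b + zy)y = (17.2 + 2.4×17.7)×17.7 = 1056 ft²; P = b + 2y√(1+z²) = 17.2 + 2×17.7×2.6 = 109.2 ft.
Hydraulic radius R = A/P = 1056/109.2 = 9.67 ft.
Rearranging Manning's equation: n = (1.486/Q) A R^(2/3) S^(1/2) = (1.486/7010) × 1056 × 9.67^(2/3) × √0.0007599 = 0.028.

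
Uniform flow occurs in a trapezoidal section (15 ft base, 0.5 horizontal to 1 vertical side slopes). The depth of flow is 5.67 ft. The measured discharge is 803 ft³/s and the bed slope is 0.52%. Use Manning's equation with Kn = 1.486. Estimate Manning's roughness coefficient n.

With bottom width b = 15 ft and side slope z = 0.5: A = (b + zy)y = (15 + 0.5×5.67)×5.67 = 101.1 ft²; P = b + 2y√(1+z²) = 15 + 2×5.67×1.118 = 27.68 ft.
Hydraulic radius R = A/P = 101.1/27.68 = 3.654 ft.
Rearranging Manning's equation: n = (1.486/Q) A R^(2/3) S^(1/2) = (1.486/803) × 101.1 × 3.654^(2/3) × √0.0052 = 0.032.

n = 0.032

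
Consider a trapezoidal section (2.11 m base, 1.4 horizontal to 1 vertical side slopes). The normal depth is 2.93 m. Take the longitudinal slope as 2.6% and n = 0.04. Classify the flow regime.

With bottom width b = 2.11 m and side slope z = 1.4: A = (b + zy)y = (2.11 + 1.4×2.93)×2.93 = 18.2 m²; P = b + 2y√(1+z²) = 2.11 + 2×2.93×1.72 = 12.19 m.
Hydraulic radius R = A/P = 18.2/12.19 = 1.493 m.
V = (1/n) R^(2/3) √S = (1/0.04) × 1.493^(2/3) × √0.026 = 5.266 m/s. Hydraulic depth D_h = A/T = 18.2/10.31 = 1.765 m.
Froude number Fr = V/√(g·D_h) = 5.266/√(9.81×1.765) = 1.27, which is greater than 1, so the flow is supercritical.

supercritical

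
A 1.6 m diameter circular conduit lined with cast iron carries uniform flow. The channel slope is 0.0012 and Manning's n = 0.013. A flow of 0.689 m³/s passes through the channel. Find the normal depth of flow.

Manning's equation rearranged: A R^(2/3) = nQ / (1·√S) = 0.013 × 0.689 / (√0.0012) = 0.2586.
Try y = 0.654 m: A R^(2/3) = 0.3826 — high.
Try y = 0.367 m: A R^(2/3) = 0.126 — low.
Try y = 0.53 m: A R^(2/3) = 0.2586 — close enough.

y_n = 0.53 m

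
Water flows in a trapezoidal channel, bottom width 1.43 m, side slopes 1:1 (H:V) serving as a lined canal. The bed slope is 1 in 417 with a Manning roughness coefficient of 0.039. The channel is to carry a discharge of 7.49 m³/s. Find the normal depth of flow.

Manning's equation rearranged: A R^(2/3) = nQ / (1·√S) = 0.039 × 7.49 / (√0.002398) = 5.965.
At y = 1.49 m: A R^(2/3) = 3.658 — low.
At y = 1.89 m: A R^(2/3) = 5.962 — close enough.

y_n = 1.89 m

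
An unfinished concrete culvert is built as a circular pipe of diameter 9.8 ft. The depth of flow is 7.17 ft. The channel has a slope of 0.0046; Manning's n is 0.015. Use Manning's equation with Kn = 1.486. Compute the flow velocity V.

V = 13.8 ft/s

For a circular section of diameter D = 9.8 ft at depth y = 7.17 ft, the central angle is θ = 2 arccos(1 − 2y/D) = 4.105 rad. Then A = (D²/8)(θ − sin θ) = 59.14 ft² and P = Dθ/2 = 20.11 ft.
Hydraulic radius R = A/P = 59.14/20.11 = 2.94 ft.
From Manning's equation, V = (1.486/n) R^(2/3) S^(1/2) = (1.486/0.015) × 2.94^(2/3) × 0.0046^(1/2) = 13.8 ft/s.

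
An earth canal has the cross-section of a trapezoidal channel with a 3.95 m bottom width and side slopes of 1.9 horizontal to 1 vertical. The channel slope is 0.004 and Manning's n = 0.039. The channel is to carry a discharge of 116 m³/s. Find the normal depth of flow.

Manning's equation rearranged: A R^(2/3) = nQ / (1·√S) = 0.039 × 116 / (√0.004) = 71.53.
Try y = 3.06 m: A R^(2/3) = 43.36 — short.
Try y = 4.46 m: A R^(2/3) = 99.29 — over.
Try y = 3.85 m: A R^(2/3) = 71.51 — matches.

y_n = 3.85 m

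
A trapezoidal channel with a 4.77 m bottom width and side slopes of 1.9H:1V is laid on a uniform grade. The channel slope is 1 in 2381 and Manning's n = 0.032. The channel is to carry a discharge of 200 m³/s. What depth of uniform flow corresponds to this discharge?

y_n = 7.13 m

Manning's equation rearranged: A R^(2/3) = nQ / (1·√S) = 0.032 × 200 / (√0.00042) = 312.3.
Try y = 8.66 m: A R^(2/3) = 492.1 — over.
Try y = 4.86 m: A R^(2/3) = 130.5 — short.
Try y = 7.13 m: A R^(2/3) = 311.9 — matches.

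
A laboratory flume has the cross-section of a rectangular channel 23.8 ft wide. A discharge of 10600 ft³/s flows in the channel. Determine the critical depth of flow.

For a rectangular channel, critical depth y_c = (q²/g)^(1/3) where q = Q/b = 10600/23.8 = 445.4 ft²/s.
So y_c = (445.4²/32.2)^(1/3) = 18.3 ft.

y_c = 18.3 ft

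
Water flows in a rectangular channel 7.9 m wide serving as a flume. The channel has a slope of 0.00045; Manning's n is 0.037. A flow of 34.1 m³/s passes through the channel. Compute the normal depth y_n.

y_n = 4.57 m

Manning's equation rearranged: A R^(2/3) = nQ / (1·√S) = 0.037 × 34.1 / (√0.00045) = 59.48.
Trying y = 5.1 m: A R^(2/3) = 68.69 — too large.
Trying y = 3.23 m: A R^(2/3) = 37.44 — too small.
Trying y = 4.57 m: A R^(2/3) = 59.56 — matches.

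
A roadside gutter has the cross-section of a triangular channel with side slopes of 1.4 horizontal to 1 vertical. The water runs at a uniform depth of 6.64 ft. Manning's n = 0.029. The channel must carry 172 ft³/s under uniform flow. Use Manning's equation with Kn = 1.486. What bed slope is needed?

S = 0.000786

For a triangular section with side slope z = 1.4: A = zy² = 1.4×6.64² = 61.73 ft²; P = 2y√(1+z²) = 2×6.64×1.72 = 22.85 ft.
Hydraulic radius R = A/P = 61.73/22.85 = 2.702 ft.
From Manning's equation, S = [nQ / (1.486 A R^(2/3))]² = [0.029 × 172 / (1.486 × 61.73 × 2.702^(2/3))]² = 0.000786.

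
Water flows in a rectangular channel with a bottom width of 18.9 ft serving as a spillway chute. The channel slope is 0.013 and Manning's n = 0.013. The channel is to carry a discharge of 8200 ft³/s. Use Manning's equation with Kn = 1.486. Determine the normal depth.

Manning's equation rearranged: A R^(2/3) = nQ / (1.486·√S) = 0.013 × 8200 / (1.486 × √0.013) = 629.2.
Trying y = 12.3 ft: A R^(2/3) = 710.6 — over.
Trying y = 8.34 ft: A R^(2/3) = 425.2 — short.
Trying y = 11.2 ft: A R^(2/3) = 629.3 — ≈ 629.2.

y_n = 11.2 ft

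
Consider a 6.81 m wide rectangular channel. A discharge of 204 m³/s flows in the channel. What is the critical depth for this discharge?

y_c = 4.51 m

For a rectangular channel, critical depth y_c = (q²/g)^(1/3) where q = Q/b = 204/6.81 = 29.96 m²/s.
So y_c = (29.96²/9.81)^(1/3) = 4.51 m.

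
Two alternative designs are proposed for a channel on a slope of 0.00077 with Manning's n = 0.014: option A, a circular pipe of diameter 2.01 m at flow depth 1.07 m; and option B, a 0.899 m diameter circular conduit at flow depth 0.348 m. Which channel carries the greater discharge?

channel A

Channel A: For a circular section of diameter D = 2.01 m at depth y = 1.07 m, the central angle is θ = 2 arccos(1 − 2y/D) = 3.271 rad. Then A = (D²/8)(θ − sin θ) = 1.717 m² and P = Dθ/2 = 3.287 m. Hydraulic radius R = A/P = 1.717/3.287 = 0.5223 m. Q_A = (1/0.014)·1.717·0.5223^(2/3)·√0.00077 = 2.207 m³/s.
Channel B: For a circular section of diameter D = 0.899 m at depth y = 0.348 m, the central angle is θ = 2 arccos(1 − 2y/D) = 2.686 rad. Then A = (D²/8)(θ − sin θ) = 0.2269 m² and P = Dθ/2 = 1.207 m. Hydraulic radius R = A/P = 0.2269/1.207 = 0.1879 m. Q_B = (1/0.014)·0.2269·0.1879^(2/3)·√0.00077 = 0.1476 m³/s.
Q_A = 2.207 m³/s vs Q_B = 0.1476 m³/s, so channel A carries more.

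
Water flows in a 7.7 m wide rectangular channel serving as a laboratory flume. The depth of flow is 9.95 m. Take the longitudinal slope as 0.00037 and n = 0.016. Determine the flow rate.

Q = 182 m³/s

Flow area A = b·y = 7.7 × 9.95 = 76.61 m². Wetted perimeter P = b + 2y = 7.7 + 2×9.95 = 27.6 m.
Hydraulic radius R = A/P = 76.61/27.6 = 2.776 m.
Manning's equation: Q = (1/n) A R^(2/3) S^(1/2) = (1/0.016) × 76.61 × 2.776^(2/3) × 0.00037^(1/2) = 182 m³/s.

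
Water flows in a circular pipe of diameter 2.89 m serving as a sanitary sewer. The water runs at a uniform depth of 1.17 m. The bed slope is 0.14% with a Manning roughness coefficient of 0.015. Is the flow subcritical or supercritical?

For a circular section of diameter D = 2.89 m at depth y = 1.17 m, the central angle is θ = 2 arccos(1 − 2y/D) = 2.759 rad. Then A = (D²/8)(θ − sin θ) = 2.49 m² and P = Dθ/2 = 3.986 m.
Hydraulic radius R = A/P = 2.49/3.986 = 0.6246 m.
V = (1/n) R^(2/3) √S = (1/0.015) × 0.6246^(2/3) × √0.0014 = 1.823 m/s. Hydraulic depth D_h = A/T = 2.49/2.837 = 0.8776 m.
Froude number Fr = V/√(g·D_h) = 1.823/√(9.81×0.8776) = 0.621, which is less than 1, so the flow is subcritical.

subcritical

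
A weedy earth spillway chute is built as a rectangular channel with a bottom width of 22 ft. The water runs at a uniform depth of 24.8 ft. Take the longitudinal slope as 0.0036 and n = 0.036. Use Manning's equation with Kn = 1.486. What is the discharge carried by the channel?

Flow area A = b·y = 22 × 24.8 = 545.6 ft². Wetted perimeter P = b + 2y = 22 + 2×24.8 = 71.6 ft.
Hydraulic radius R = A/P = 545.6/71.6 = 7.62 ft.
Manning's equation: Q = (1.486/n) A R^(2/3) S^(1/2) = (1.486/0.036) × 545.6 × 7.62^(2/3) × 0.0036^(1/2) = 5230 ft³/s.

Q = 5230 ft³/s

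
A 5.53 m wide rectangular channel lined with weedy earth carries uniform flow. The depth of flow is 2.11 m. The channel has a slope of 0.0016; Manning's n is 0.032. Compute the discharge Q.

Flow area A = b·y = 5.53 × 2.11 = 11.67 m². Wetted perimeter P = b + 2y = 5.53 + 2×2.11 = 9.75 m.
Hydraulic radius R = A/P = 11.67/9.75 = 1.197 m.
Manning's equation: Q = (1/n) A R^(2/3) S^(1/2) = (1/0.032) × 11.67 × 1.197^(2/3) × 0.0016^(1/2) = 16.4 m³/s.

Q = 16.4 m³/s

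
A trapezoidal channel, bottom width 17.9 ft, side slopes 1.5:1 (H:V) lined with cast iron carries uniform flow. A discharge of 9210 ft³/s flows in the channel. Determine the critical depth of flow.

y_c = 13.9 ft

At critical depth, Q² T / (g A³) = 1, i.e. A³/T = Q²/g = 9210²/32.2 = 2634000.
Try y = 12.2 ft: A³/T = 1581000 — too small.
Try y = 16.1 ft: A³/T = 4687000 — too large.
Try y = 13.9 ft: A³/T = 2622000 — close enough.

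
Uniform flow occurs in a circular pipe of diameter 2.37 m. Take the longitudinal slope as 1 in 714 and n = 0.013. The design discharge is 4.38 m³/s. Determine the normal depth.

Manning's equation rearranged: A R^(2/3) = nQ / (1·√S) = 0.013 × 4.38 / (√0.001401) = 1.521.
At y = 1.3 m: A R^(2/3) = 1.815 — high.
At y = 0.957 m: A R^(2/3) = 1.067 — low.
At y = 1.17 m: A R^(2/3) = 1.523 — ≈ 1.521.

y_n = 1.17 m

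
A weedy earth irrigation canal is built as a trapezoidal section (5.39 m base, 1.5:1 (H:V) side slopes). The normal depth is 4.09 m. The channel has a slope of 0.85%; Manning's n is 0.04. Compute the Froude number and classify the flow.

With bottom width b = 5.39 m and side slope z = 1.5: A = (b + zy)y = (5.39 + 1.5×4.09)×4.09 = 47.14 m²; P = b + 2y√(1+z²) = 5.39 + 2×4.09×1.803 = 20.14 m.
Hydraulic radius R = A/P = 47.14/20.14 = 2.341 m.
V = (1/n) R^(2/3) √S = (1/0.04) × 2.341^(2/3) × √0.0085 = 4.063 m/s. Hydraulic depth D_h = A/T = 47.14/17.66 = 2.669 m.
Froude number Fr = V/√(g·D_h) = 4.063/√(9.81×2.669) = 0.794, which is less than 1, so the flow is subcritical.

subcritical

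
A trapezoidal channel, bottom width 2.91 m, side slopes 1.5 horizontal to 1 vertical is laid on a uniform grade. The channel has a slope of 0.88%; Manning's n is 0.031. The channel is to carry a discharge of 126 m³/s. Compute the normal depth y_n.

Manning's equation rearranged: A R^(2/3) = nQ / (1·√S) = 0.031 × 126 / (√0.0088) = 41.64.
Trying y = 2.73 m: A R^(2/3) = 25.05 — short.
Trying y = 3.74 m: A R^(2/3) = 49.63 — over.
Trying y = 3.45 m: A R^(2/3) = 41.54 — close enough.

y_n = 3.45 m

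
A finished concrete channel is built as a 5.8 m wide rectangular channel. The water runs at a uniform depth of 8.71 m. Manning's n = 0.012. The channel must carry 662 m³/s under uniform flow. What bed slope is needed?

Flow area A = b·y = 5.8 × 8.71 = 50.52 m². Wetted perimeter P = b + 2y = 5.8 + 2×8.71 = 23.22 m.
Hydraulic radius R = A/P = 50.52/23.22 = 2.176 m.
From Manning's equation, S = [nQ / (1 A R^(2/3))]² = [0.012 × 662 / (1 × 50.52 × 2.176^(2/3))]² = 0.00877.

S = 0.00877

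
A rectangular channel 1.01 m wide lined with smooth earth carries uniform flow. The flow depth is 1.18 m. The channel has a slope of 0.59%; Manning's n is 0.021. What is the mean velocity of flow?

V = 1.83 m/s

Flow area A = b·y = 1.01 × 1.18 = 1.192 m². Wetted perimeter P = b + 2y = 1.01 + 2×1.18 = 3.37 m.
Hydraulic radius R = A/P = 1.192/3.37 = 0.3536 m.
From Manning's equation, V = (1/n) R^(2/3) S^(1/2) = (1/0.021) × 0.3536^(2/3) × 0.0059^(1/2) = 1.83 m/s.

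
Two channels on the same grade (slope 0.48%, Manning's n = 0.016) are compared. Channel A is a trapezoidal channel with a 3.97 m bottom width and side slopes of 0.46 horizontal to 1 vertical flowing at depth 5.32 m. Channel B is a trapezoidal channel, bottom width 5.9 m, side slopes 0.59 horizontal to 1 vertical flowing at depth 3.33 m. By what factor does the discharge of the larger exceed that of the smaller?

1.42

Channel A: With bottom width b = 3.97 m and side slope z = 0.46: A = (b + zy)y = (3.97 + 0.46×5.32)×5.32 = 34.14 m²; P = b + 2y√(1+z²) = 3.97 + 2×5.32×1.101 = 15.68 m. Hydraulic radius R = A/P = 34.14/15.68 = 2.177 m. Q_A = (1/0.016)·34.14·2.177^(2/3)·√0.0048 = 248.3 m³/s.
Channel B: With bottom width b = 5.9 m and side slope z = 0.59: A = (b + zy)y = (5.9 + 0.59×3.33)×3.33 = 26.19 m²; P = b + 2y√(1+z²) = 5.9 + 2×3.33×1.161 = 13.63 m. Hydraulic radius R = A/P = 26.19/13.63 = 1.921 m. Q_B = (1/0.016)·26.19·1.921^(2/3)·√0.0048 = 175.2 m³/s.
The larger discharge is 248.3 m³/s and the smaller is 175.2 m³/s; the ratio is 1.42.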